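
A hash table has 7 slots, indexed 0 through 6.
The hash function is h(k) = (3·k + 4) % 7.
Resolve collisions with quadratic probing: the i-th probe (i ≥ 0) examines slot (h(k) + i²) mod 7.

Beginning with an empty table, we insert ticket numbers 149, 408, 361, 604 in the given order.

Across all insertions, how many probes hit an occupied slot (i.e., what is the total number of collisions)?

3

149: h=3 -> slot 3
408: h=3, probe 3,4 -> slot 4
361: h=2 -> slot 2
604: h=3, probe 3,4,0 -> slot 0
Table: [604, ∅, 361, 149, 408, ∅, ∅]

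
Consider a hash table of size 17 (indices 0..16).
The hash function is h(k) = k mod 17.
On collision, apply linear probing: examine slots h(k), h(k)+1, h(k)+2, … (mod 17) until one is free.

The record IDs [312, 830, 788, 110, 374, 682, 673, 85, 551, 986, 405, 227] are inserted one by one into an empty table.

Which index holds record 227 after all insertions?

11

312: h=6 -> slot 6
830: h=14 -> slot 14
788: h=6, probe 6,7 -> slot 7
110: h=8 -> slot 8
374: h=0 -> slot 0
682: h=2 -> slot 2
673: h=10 -> slot 10
85: h=0, probe 0,1 -> slot 1
551: h=7, probe 7,8,9 -> slot 9
986: h=0, probe 0,1,2,3 -> slot 3
405: h=14, probe 14,15 -> slot 15
227: h=6, probe 6,7,8,9,10,11 -> slot 11
Table: [374, 85, 682, 986, —, —, 312, 788, 110, 551, 673, 227, —, —, 830, 405, —]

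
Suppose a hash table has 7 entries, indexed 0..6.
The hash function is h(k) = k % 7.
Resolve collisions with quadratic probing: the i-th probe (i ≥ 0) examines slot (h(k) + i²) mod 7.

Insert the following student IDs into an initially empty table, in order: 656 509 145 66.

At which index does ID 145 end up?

656: h=5 -> slot 5
509: h=5, probe 5,6 -> slot 6
145: h=5, probe 5,6,2 -> slot 2
66: h=3 -> slot 3
Table: [., ., 145, 66, ., 656, 509]

2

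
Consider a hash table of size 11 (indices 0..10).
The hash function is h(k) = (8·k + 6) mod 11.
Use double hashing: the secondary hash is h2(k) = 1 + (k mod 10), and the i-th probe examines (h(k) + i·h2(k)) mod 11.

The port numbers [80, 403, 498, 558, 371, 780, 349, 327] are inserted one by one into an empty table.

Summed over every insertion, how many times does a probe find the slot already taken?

Insert 80: h=8, slot 8 empty => index 8.
Insert 403: h=7, slot 7 empty => index 7.
Insert 498: h=8, h2=9, slot 8 occupied => index 6.
Insert 558: h=4, slot 4 empty => index 4.
Insert 371: h=4, h2=2, slots 4,6,8 occupied => index 10.
Insert 780: h=9, slot 9 empty => index 9.
Insert 349: h=4, h2=10, slot 4 occupied => index 3.
Insert 327: h=4, h2=8, slot 4 occupied => index 1.
Table: [-, 327, -, 349, 558, -, 498, 403, 80, 780, 371]

6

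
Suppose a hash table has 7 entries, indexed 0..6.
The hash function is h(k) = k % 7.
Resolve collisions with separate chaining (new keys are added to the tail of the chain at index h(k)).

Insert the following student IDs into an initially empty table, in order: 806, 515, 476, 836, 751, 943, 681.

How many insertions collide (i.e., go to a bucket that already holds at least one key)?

1

Insert 806: h=1, bucket 1 empty → new chain.
Insert 515: h=4, bucket 4 empty → new chain.
Insert 476: h=0, bucket 0 empty → new chain.
Insert 836: h=3, bucket 3 empty → new chain.
Insert 751: h=2, bucket 2 empty → new chain.
Insert 943: h=5, bucket 5 empty → new chain.
Insert 681: h=2, bucket 2 nonempty → append to chain.
Final buckets:
0: 476
1: 806
2: 751 -> 681
3: 836
4: 515
5: 943
6: ∅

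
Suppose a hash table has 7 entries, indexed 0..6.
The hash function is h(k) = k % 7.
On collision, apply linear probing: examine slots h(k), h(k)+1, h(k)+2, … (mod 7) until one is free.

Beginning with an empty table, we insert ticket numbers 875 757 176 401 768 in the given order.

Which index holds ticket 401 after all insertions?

3

875 hashes to 0; slot 0 is free => place at 0.
757 hashes to 1; slot 1 is free => place at 1.
176 hashes to 1; 1 taken => place at 2.
401 hashes to 2; 2 taken => place at 3.
768 hashes to 5; slot 5 is free => place at 5.
Table: [875, 757, 176, 401, ∅, 768, ∅]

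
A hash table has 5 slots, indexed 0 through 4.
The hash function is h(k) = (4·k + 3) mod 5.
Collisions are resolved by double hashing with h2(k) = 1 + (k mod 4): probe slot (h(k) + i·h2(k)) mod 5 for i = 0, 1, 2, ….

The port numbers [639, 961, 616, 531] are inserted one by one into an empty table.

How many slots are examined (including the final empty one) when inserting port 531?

2

639 hashes to 4; slot 4 is free => place at 4.
961 hashes to 2; slot 2 is free => place at 2.
616 hashes to 2, h2=1; 2 taken => place at 3.
531 hashes to 2, h2=4; 2 taken => place at 1.
Table: [-, 531, 961, 616, 639]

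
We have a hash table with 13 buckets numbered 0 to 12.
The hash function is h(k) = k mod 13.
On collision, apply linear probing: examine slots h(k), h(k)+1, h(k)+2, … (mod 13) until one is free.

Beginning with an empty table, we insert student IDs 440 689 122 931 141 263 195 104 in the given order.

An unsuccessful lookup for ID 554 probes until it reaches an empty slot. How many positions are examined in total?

440 hashes to 11; slot 11 is free => place at 11.
689 hashes to 0; slot 0 is free => place at 0.
122 hashes to 5; slot 5 is free => place at 5.
931 hashes to 8; slot 8 is free => place at 8.
141 hashes to 11; 11 taken => place at 12.
263 hashes to 3; slot 3 is free => place at 3.
195 hashes to 0; 0 taken => place at 1.
104 hashes to 0; 0,1 taken => place at 2.
Table: [689, 195, 104, 263, ∅, 122, ∅, ∅, 931, ∅, ∅, 440, 141]
Lookup 554: h=8, probe 8,9 → slot 9 empty, not found.

2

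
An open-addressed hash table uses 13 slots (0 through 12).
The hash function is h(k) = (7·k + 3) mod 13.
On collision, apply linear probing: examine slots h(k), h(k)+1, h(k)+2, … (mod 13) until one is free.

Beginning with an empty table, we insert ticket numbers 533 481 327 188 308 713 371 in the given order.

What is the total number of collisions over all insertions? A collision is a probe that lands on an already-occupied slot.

Insert 533: h=3, slot 3 empty → index 3.
Insert 481: h=3, slot 3 occupied → index 4.
Insert 327: h=4, slot 4 occupied → index 5.
Insert 188: h=6, slot 6 empty → index 6.
Insert 308: h=1, slot 1 empty → index 1.
Insert 713: h=2, slot 2 empty → index 2.
Insert 371: h=0, slot 0 empty → index 0.
Table: [371, 308, 713, 533, 481, 327, 188, ∅, ∅, ∅, ∅, ∅, ∅]

2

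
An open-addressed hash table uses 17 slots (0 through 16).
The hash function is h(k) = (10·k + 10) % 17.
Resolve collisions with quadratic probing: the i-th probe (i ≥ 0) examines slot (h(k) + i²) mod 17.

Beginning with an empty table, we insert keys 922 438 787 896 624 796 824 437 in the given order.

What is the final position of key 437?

Insert 922: h=16, slot 16 empty → index 16.
Insert 438: h=4, slot 4 empty → index 4.
Insert 787: h=9, slot 9 empty → index 9.
Insert 896: h=11, slot 11 empty → index 11.
Insert 624: h=11, slot 11 occupied → index 12.
Insert 796: h=14, slot 14 empty → index 14.
Insert 824: h=5, slot 5 empty → index 5.
Insert 437: h=11, slots 11,12 occupied → index 15.
Table: [_, _, _, _, 438, 824, _, _, _, 787, _, 896, 624, _, 796, 437, 922]

15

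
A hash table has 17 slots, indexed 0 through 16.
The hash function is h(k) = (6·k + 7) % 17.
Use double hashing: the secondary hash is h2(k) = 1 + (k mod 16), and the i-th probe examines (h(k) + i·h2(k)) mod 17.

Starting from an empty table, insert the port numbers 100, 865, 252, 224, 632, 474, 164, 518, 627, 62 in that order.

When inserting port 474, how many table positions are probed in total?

100: h=12 => slot 12
865: h=12, h2=2, probe 12,14 => slot 14
252: h=6 => slot 6
224: h=8 => slot 8
632: h=8, h2=9, probe 8,0 => slot 0
474: h=12, h2=11, probe 12,6,0,11 => slot 11
164: h=5 => slot 5
518: h=4 => slot 4
627: h=12, h2=4, probe 12,16 => slot 16
62: h=5, h2=15, probe 5,3 => slot 3
Table: [632, _, _, 62, 518, 164, 252, _, 224, _, _, 474, 100, _, 865, _, 627]

4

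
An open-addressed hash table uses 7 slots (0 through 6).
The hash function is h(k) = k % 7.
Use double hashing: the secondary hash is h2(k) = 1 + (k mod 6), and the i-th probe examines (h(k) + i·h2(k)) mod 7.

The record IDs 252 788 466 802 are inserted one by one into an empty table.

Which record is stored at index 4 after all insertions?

Insert 252: h=0, slot 0 empty => index 0.
Insert 788: h=4, slot 4 empty => index 4.
Insert 466: h=4, h2=5, slot 4 occupied => index 2.
Insert 802: h=4, h2=5, slots 4,2,0 occupied => index 5.
Table: [252, -, 466, -, 788, 802, -]

788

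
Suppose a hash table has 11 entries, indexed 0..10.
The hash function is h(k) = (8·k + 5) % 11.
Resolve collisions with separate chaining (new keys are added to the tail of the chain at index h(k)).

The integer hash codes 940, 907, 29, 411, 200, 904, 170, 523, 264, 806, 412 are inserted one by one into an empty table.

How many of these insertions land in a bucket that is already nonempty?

Insert 940: h=1, bucket 1 empty → new chain.
Insert 907: h=1, bucket 1 nonempty → append to chain.
Insert 29: h=6, bucket 6 empty → new chain.
Insert 411: h=4, bucket 4 empty → new chain.
Insert 200: h=10, bucket 10 empty → new chain.
Insert 904: h=10, bucket 10 nonempty → append to chain.
Insert 170: h=1, bucket 1 nonempty → append to chain.
Insert 523: h=9, bucket 9 empty → new chain.
Insert 264: h=5, bucket 5 empty → new chain.
Insert 806: h=7, bucket 7 empty → new chain.
Insert 412: h=1, bucket 1 nonempty → append to chain.
Final buckets:
0: _
1: 940 -> 907 -> 170 -> 412
2: _
3: _
4: 411
5: 264
6: 29
7: 806
8: _
9: 523
10: 200 -> 904

4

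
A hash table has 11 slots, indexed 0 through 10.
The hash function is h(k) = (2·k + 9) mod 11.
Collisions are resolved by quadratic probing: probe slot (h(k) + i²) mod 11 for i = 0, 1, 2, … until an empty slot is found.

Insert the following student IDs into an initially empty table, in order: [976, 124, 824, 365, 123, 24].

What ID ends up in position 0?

24

976 hashes to 3; slot 3 is free -> place at 3.
124 hashes to 4; slot 4 is free -> place at 4.
824 hashes to 7; slot 7 is free -> place at 7.
365 hashes to 2; slot 2 is free -> place at 2.
123 hashes to 2; 2,3 taken -> place at 6.
24 hashes to 2; 2,3,6 taken -> place at 0.
Table: [24, —, 365, 976, 124, —, 123, 824, —, —, —]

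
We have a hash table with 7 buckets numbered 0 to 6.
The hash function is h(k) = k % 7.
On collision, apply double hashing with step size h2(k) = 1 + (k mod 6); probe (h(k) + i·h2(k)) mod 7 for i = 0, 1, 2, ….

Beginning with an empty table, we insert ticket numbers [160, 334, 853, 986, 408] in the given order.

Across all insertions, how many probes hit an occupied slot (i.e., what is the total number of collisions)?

160: h=6 -> slot 6
334: h=5 -> slot 5
853: h=6, h2=2, probe 6,1 -> slot 1
986: h=6, h2=3, probe 6,2 -> slot 2
408: h=2, h2=1, probe 2,3 -> slot 3
Table: [∅, 853, 986, 408, ∅, 334, 160]

3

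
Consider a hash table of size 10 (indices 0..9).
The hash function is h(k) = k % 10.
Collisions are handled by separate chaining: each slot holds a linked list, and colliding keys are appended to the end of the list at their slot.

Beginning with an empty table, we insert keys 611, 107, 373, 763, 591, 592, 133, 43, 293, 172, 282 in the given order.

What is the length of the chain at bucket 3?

5

611 -> bucket 1
107 -> bucket 7
373 -> bucket 3
763 -> bucket 3 (collision)
591 -> bucket 1 (collision)
592 -> bucket 2
133 -> bucket 3 (collision)
43 -> bucket 3 (collision)
293 -> bucket 3 (collision)
172 -> bucket 2 (collision)
282 -> bucket 2 (collision)
Final buckets:
0: .
1: 611 -> 591
2: 592 -> 172 -> 282
3: 373 -> 763 -> 133 -> 43 -> 293
4: .
5: .
6: .
7: 107
8: .
9: .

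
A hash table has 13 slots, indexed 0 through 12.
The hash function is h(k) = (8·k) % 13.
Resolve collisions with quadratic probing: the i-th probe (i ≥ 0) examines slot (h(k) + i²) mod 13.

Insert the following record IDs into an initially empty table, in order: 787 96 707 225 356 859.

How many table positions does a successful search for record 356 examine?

787: h=4 → slot 4
96: h=1 → slot 1
707: h=1, probe 1,2 → slot 2
225: h=6 → slot 6
356: h=1, probe 1,2,5 → slot 5
859: h=8 → slot 8
Table: [., 96, 707, ., 787, 356, 225, ., 859, ., ., ., .]
Lookup 356: h=1, probe 1,2,5 → found at 5.

3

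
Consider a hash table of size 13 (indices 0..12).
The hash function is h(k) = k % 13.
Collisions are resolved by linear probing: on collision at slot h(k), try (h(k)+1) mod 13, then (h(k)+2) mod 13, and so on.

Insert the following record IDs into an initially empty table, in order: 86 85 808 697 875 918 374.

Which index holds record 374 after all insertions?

86 hashes to 8; slot 8 is free => place at 8.
85 hashes to 7; slot 7 is free => place at 7.
808 hashes to 2; slot 2 is free => place at 2.
697 hashes to 8; 8 taken => place at 9.
875 hashes to 4; slot 4 is free => place at 4.
918 hashes to 8; 8,9 taken => place at 10.
374 hashes to 10; 10 taken => place at 11.
Table: [∅, ∅, 808, ∅, 875, ∅, ∅, 85, 86, 697, 918, 374, ∅]

11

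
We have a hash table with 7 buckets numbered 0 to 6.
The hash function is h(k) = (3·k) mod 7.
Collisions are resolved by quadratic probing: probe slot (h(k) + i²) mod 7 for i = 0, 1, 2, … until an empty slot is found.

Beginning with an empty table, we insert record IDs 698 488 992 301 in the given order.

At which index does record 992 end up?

698 hashes to 1; slot 1 is free => place at 1.
488 hashes to 1; 1 taken => place at 2.
992 hashes to 1; 1,2 taken => place at 5.
301 hashes to 0; slot 0 is free => place at 0.
Table: [301, 698, 488, ., ., 992, .]

5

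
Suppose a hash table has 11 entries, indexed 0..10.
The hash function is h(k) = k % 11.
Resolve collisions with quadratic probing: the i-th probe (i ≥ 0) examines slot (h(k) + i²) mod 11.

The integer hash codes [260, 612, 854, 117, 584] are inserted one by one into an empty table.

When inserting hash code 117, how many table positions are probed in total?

4

260 hashes to 7; slot 7 is free -> place at 7.
612 hashes to 7; 7 taken -> place at 8.
854 hashes to 7; 7,8 taken -> place at 0.
117 hashes to 7; 7,8,0 taken -> place at 5.
584 hashes to 1; slot 1 is free -> place at 1.
Table: [854, 584, -, -, -, 117, -, 260, 612, -, -]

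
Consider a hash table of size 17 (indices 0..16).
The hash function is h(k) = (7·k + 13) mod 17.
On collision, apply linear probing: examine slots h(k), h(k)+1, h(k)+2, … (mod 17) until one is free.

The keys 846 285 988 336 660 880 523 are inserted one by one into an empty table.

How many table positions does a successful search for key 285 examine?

2

Insert 846: h=2, slot 2 empty -> index 2.
Insert 285: h=2, slot 2 occupied -> index 3.
Insert 988: h=10, slot 10 empty -> index 10.
Insert 336: h=2, slots 2,3 occupied -> index 4.
Insert 660: h=9, slot 9 empty -> index 9.
Insert 880: h=2, slots 2,3,4 occupied -> index 5.
Insert 523: h=2, slots 2,3,4,5 occupied -> index 6.
Table: [—, —, 846, 285, 336, 880, 523, —, —, 660, 988, —, —, —, —, —, —]
Lookup 285: h=2, probe 2,3 → found at 3.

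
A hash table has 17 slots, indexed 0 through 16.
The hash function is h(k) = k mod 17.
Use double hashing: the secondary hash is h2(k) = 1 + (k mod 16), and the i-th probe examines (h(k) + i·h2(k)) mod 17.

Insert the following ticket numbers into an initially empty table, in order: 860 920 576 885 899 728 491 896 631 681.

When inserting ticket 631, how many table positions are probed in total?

4

860 hashes to 10; slot 10 is free => place at 10.
920 hashes to 2; slot 2 is free => place at 2.
576 hashes to 15; slot 15 is free => place at 15.
885 hashes to 1; slot 1 is free => place at 1.
899 hashes to 15, h2=4; 15,2 taken => place at 6.
728 hashes to 14; slot 14 is free => place at 14.
491 hashes to 15, h2=12; 15,10 taken => place at 5.
896 hashes to 12; slot 12 is free => place at 12.
631 hashes to 2, h2=8; 2,10,1 taken => place at 9.
681 hashes to 1, h2=10; 1 taken => place at 11.
Table: [_, 885, 920, _, _, 491, 899, _, _, 631, 860, 681, 896, _, 728, 576, _]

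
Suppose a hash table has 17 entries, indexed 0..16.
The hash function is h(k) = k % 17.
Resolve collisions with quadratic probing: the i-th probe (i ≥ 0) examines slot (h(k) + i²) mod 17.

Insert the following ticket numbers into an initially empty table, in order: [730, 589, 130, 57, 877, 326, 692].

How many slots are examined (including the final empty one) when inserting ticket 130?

2

730 hashes to 16; slot 16 is free => place at 16.
589 hashes to 11; slot 11 is free => place at 11.
130 hashes to 11; 11 taken => place at 12.
57 hashes to 6; slot 6 is free => place at 6.
877 hashes to 10; slot 10 is free => place at 10.
326 hashes to 3; slot 3 is free => place at 3.
692 hashes to 12; 12 taken => place at 13.
Table: [_, _, _, 326, _, _, 57, _, _, _, 877, 589, 130, 692, _, _, 730]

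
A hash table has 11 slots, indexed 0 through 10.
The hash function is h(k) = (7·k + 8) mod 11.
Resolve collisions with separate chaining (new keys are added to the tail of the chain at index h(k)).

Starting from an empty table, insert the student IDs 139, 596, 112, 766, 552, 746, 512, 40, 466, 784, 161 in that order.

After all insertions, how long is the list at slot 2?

4

Insert 139: h=2, bucket 2 empty → new chain.
Insert 596: h=0, bucket 0 empty → new chain.
Insert 112: h=0, bucket 0 nonempty → append to chain.
Insert 766: h=2, bucket 2 nonempty → append to chain.
Insert 552: h=0, bucket 0 nonempty → append to chain.
Insert 746: h=5, bucket 5 empty → new chain.
Insert 512: h=6, bucket 6 empty → new chain.
Insert 40: h=2, bucket 2 nonempty → append to chain.
Insert 466: h=3, bucket 3 empty → new chain.
Insert 784: h=7, bucket 7 empty → new chain.
Insert 161: h=2, bucket 2 nonempty → append to chain.
Final buckets:
0: 596 -> 112 -> 552
1: —
2: 139 -> 766 -> 40 -> 161
3: 466
4: —
5: 746
6: 512
7: 784
8: —
9: —
10: —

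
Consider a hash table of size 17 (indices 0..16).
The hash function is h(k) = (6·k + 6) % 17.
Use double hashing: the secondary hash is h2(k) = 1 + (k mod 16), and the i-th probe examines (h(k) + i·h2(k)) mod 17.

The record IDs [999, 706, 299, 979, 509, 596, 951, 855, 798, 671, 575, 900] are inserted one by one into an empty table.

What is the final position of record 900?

999 hashes to 16; slot 16 is free => place at 16.
706 hashes to 9; slot 9 is free => place at 9.
299 hashes to 15; slot 15 is free => place at 15.
979 hashes to 15, h2=4; 15 taken => place at 2.
509 hashes to 0; slot 0 is free => place at 0.
596 hashes to 12; slot 12 is free => place at 12.
951 hashes to 0, h2=8; 0 taken => place at 8.
855 hashes to 2, h2=8; 2 taken => place at 10.
798 hashes to 0, h2=15; 0,15 taken => place at 13.
671 hashes to 3; slot 3 is free => place at 3.
575 hashes to 5; slot 5 is free => place at 5.
900 hashes to 0, h2=5; 0,5,10,15,3,8,13 taken => place at 1.
Table: [509, 900, 979, 671, -, 575, -, -, 951, 706, 855, -, 596, 798, -, 299, 999]

1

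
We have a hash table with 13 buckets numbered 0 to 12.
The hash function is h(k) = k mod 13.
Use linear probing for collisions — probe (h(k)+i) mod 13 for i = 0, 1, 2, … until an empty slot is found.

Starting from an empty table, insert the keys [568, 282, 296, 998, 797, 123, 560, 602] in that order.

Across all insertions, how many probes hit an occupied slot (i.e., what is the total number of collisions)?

568: h=9 -> slot 9
282: h=9, probe 9,10 -> slot 10
296: h=10, probe 10,11 -> slot 11
998: h=10, probe 10,11,12 -> slot 12
797: h=4 -> slot 4
123: h=6 -> slot 6
560: h=1 -> slot 1
602: h=4, probe 4,5 -> slot 5
Table: [_, 560, _, _, 797, 602, 123, _, _, 568, 282, 296, 998]

5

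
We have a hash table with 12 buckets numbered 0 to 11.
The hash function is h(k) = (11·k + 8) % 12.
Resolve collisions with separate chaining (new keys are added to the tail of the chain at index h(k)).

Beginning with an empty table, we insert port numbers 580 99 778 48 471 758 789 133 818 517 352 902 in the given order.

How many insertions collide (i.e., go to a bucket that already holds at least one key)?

Insert 580: h=4, bucket 4 empty → new chain.
Insert 99: h=5, bucket 5 empty → new chain.
Insert 778: h=10, bucket 10 empty → new chain.
Insert 48: h=8, bucket 8 empty → new chain.
Insert 471: h=5, bucket 5 nonempty → append to chain.
Insert 758: h=6, bucket 6 empty → new chain.
Insert 789: h=11, bucket 11 empty → new chain.
Insert 133: h=7, bucket 7 empty → new chain.
Insert 818: h=6, bucket 6 nonempty → append to chain.
Insert 517: h=7, bucket 7 nonempty → append to chain.
Insert 352: h=4, bucket 4 nonempty → append to chain.
Insert 902: h=6, bucket 6 nonempty → append to chain.
Final buckets:
0: .
1: .
2: .
3: .
4: 580 -> 352
5: 99 -> 471
6: 758 -> 818 -> 902
7: 133 -> 517
8: 48
9: .
10: 778
11: 789

5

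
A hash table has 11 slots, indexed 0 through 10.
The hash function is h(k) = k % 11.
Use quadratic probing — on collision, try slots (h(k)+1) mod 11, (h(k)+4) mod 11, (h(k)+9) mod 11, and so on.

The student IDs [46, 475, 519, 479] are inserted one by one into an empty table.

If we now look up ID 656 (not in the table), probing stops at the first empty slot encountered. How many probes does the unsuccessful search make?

Insert 46: h=2, slot 2 empty → index 2.
Insert 475: h=2, slot 2 occupied → index 3.
Insert 519: h=2, slots 2,3 occupied → index 6.
Insert 479: h=6, slot 6 occupied → index 7.
Table: [—, —, 46, 475, —, —, 519, 479, —, —, —]
Lookup 656: h=7, probe 7,8 → slot 8 empty, not found.

2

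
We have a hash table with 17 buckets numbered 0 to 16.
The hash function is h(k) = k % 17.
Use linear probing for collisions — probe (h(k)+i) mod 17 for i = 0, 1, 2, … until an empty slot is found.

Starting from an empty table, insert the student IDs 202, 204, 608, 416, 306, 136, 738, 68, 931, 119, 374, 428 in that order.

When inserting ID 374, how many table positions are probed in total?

Insert 202: h=15, slot 15 empty => index 15.
Insert 204: h=0, slot 0 empty => index 0.
Insert 608: h=13, slot 13 empty => index 13.
Insert 416: h=8, slot 8 empty => index 8.
Insert 306: h=0, slot 0 occupied => index 1.
Insert 136: h=0, slots 0,1 occupied => index 2.
Insert 738: h=7, slot 7 empty => index 7.
Insert 68: h=0, slots 0,1,2 occupied => index 3.
Insert 931: h=13, slot 13 occupied => index 14.
Insert 119: h=0, slots 0,1,2,3 occupied => index 4.
Insert 374: h=0, slots 0,1,2,3,4 occupied => index 5.
Insert 428: h=3, slots 3,4,5 occupied => index 6.
Table: [204, 306, 136, 68, 119, 374, 428, 738, 416, ∅, ∅, ∅, ∅, 608, 931, 202, ∅]

6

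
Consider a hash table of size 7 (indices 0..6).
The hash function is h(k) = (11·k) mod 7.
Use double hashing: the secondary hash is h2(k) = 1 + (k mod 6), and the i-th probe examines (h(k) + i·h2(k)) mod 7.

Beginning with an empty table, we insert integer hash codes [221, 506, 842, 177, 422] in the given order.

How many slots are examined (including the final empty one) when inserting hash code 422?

3

221: h=2 => slot 2
506: h=1 => slot 1
842: h=1, h2=3, probe 1,4 => slot 4
177: h=1, h2=4, probe 1,5 => slot 5
422: h=1, h2=3, probe 1,4,0 => slot 0
Table: [422, 506, 221, -, 842, 177, -]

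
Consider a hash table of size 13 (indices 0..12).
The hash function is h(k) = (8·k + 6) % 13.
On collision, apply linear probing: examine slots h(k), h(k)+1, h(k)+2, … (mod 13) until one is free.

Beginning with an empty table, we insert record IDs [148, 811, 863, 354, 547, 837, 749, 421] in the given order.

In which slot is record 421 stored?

11

148: h=7 → slot 7
811: h=7, probe 7,8 → slot 8
863: h=7, probe 7,8,9 → slot 9
354: h=4 → slot 4
547: h=1 → slot 1
837: h=7, probe 7,8,9,10 → slot 10
749: h=5 → slot 5
421: h=7, probe 7,8,9,10,11 → slot 11
Table: [., 547, ., ., 354, 749, ., 148, 811, 863, 837, 421, .]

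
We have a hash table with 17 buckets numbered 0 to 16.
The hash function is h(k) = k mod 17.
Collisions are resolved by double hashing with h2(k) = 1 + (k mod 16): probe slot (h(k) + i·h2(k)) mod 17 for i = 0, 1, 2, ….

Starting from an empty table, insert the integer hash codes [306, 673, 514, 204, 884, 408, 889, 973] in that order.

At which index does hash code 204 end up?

13

Insert 306: h=0, slot 0 empty -> index 0.
Insert 673: h=10, slot 10 empty -> index 10.
Insert 514: h=4, slot 4 empty -> index 4.
Insert 204: h=0, h2=13, slot 0 occupied -> index 13.
Insert 884: h=0, h2=5, slot 0 occupied -> index 5.
Insert 408: h=0, h2=9, slot 0 occupied -> index 9.
Insert 889: h=5, h2=10, slot 5 occupied -> index 15.
Insert 973: h=4, h2=14, slot 4 occupied -> index 1.
Table: [306, 973, ., ., 514, 884, ., ., ., 408, 673, ., ., 204, ., 889, .]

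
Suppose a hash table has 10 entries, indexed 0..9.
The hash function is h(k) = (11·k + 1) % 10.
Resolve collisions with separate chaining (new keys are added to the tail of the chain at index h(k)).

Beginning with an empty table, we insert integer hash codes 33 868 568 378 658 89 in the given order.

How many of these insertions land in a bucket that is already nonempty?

3

33 → bucket 4
868 → bucket 9
568 → bucket 9 (collision)
378 → bucket 9 (collision)
658 → bucket 9 (collision)
89 → bucket 0
Final buckets:
0: 89
1: _
2: _
3: _
4: 33
5: _
6: _
7: _
8: _
9: 868 -> 568 -> 378 -> 658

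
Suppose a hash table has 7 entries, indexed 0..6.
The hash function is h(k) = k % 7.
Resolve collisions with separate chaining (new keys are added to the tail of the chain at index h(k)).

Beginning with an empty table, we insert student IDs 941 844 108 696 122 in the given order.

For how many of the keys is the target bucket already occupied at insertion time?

Insert 941: h=3, bucket 3 empty → new chain.
Insert 844: h=4, bucket 4 empty → new chain.
Insert 108: h=3, bucket 3 nonempty → append to chain.
Insert 696: h=3, bucket 3 nonempty → append to chain.
Insert 122: h=3, bucket 3 nonempty → append to chain.
Final buckets:
0: —
1: —
2: —
3: 941 -> 108 -> 696 -> 122
4: 844
5: —
6: —

3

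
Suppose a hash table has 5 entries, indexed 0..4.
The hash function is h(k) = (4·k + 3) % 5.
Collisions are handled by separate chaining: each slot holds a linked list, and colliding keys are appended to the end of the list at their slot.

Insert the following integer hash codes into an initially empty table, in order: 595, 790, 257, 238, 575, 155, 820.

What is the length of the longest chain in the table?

5

Insert 595: h=3, bucket 3 empty -> new chain.
Insert 790: h=3, bucket 3 nonempty -> append to chain.
Insert 257: h=1, bucket 1 empty -> new chain.
Insert 238: h=0, bucket 0 empty -> new chain.
Insert 575: h=3, bucket 3 nonempty -> append to chain.
Insert 155: h=3, bucket 3 nonempty -> append to chain.
Insert 820: h=3, bucket 3 nonempty -> append to chain.
Final buckets:
0: 238
1: 257
2: —
3: 595 -> 790 -> 575 -> 155 -> 820
4: —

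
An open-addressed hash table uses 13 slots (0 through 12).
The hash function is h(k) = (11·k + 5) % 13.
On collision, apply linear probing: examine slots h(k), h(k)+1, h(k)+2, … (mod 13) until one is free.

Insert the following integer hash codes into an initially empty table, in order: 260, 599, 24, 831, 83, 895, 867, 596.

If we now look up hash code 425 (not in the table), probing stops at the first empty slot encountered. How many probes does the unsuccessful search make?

2

Insert 260: h=5, slot 5 empty → index 5.
Insert 599: h=3, slot 3 empty → index 3.
Insert 24: h=9, slot 9 empty → index 9.
Insert 831: h=7, slot 7 empty → index 7.
Insert 83: h=8, slot 8 empty → index 8.
Insert 895: h=9, slot 9 occupied → index 10.
Insert 867: h=0, slot 0 empty → index 0.
Insert 596: h=9, slots 9,10 occupied → index 11.
Table: [867, ∅, ∅, 599, ∅, 260, ∅, 831, 83, 24, 895, 596, ∅]
Lookup 425: h=0, probe 0,1 → slot 1 empty, not found.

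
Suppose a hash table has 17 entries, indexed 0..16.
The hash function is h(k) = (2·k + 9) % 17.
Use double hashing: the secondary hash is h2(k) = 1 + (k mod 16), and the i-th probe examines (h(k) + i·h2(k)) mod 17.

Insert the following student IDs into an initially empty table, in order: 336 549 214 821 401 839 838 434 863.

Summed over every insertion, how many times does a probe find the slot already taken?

4

Insert 336: h=1, slot 1 empty -> index 1.
Insert 549: h=2, slot 2 empty -> index 2.
Insert 214: h=12, slot 12 empty -> index 12.
Insert 821: h=2, h2=6, slot 2 occupied -> index 8.
Insert 401: h=12, h2=2, slot 12 occupied -> index 14.
Insert 839: h=4, slot 4 empty -> index 4.
Insert 838: h=2, h2=7, slot 2 occupied -> index 9.
Insert 434: h=10, slot 10 empty -> index 10.
Insert 863: h=1, h2=16, slot 1 occupied -> index 0.
Table: [863, 336, 549, -, 839, -, -, -, 821, 838, 434, -, 214, -, 401, -, -]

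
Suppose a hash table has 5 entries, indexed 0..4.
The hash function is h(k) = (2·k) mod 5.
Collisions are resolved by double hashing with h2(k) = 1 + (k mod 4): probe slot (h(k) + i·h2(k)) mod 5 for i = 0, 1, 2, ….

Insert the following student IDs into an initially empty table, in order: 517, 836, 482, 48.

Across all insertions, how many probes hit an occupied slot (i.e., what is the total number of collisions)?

517 hashes to 4; slot 4 is free -> place at 4.
836 hashes to 2; slot 2 is free -> place at 2.
482 hashes to 4, h2=3; 4,2 taken -> place at 0.
48 hashes to 1; slot 1 is free -> place at 1.
Table: [482, 48, 836, -, 517]

2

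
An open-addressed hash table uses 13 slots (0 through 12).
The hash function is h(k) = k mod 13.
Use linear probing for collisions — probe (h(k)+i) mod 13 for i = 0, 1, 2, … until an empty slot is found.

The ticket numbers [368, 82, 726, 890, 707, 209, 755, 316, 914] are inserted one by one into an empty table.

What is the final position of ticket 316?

8

Insert 368: h=4, slot 4 empty => index 4.
Insert 82: h=4, slot 4 occupied => index 5.
Insert 726: h=11, slot 11 empty => index 11.
Insert 890: h=6, slot 6 empty => index 6.
Insert 707: h=5, slots 5,6 occupied => index 7.
Insert 209: h=1, slot 1 empty => index 1.
Insert 755: h=1, slot 1 occupied => index 2.
Insert 316: h=4, slots 4,5,6,7 occupied => index 8.
Insert 914: h=4, slots 4,5,6,7,8 occupied => index 9.
Table: [∅, 209, 755, ∅, 368, 82, 890, 707, 316, 914, ∅, 726, ∅]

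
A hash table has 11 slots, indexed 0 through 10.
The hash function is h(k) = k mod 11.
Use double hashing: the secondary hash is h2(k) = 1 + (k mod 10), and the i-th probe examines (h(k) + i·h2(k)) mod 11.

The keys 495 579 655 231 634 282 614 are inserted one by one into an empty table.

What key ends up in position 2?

231

495 hashes to 0; slot 0 is free → place at 0.
579 hashes to 7; slot 7 is free → place at 7.
655 hashes to 6; slot 6 is free → place at 6.
231 hashes to 0, h2=2; 0 taken → place at 2.
634 hashes to 7, h2=5; 7 taken → place at 1.
282 hashes to 7, h2=3; 7 taken → place at 10.
614 hashes to 9; slot 9 is free → place at 9.
Table: [495, 634, 231, -, -, -, 655, 579, -, 614, 282]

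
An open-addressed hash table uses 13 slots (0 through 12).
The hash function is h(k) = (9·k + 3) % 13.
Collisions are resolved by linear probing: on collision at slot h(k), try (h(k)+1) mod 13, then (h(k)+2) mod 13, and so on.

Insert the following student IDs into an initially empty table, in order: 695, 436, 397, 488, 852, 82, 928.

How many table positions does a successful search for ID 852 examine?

4

695: h=5 → slot 5
436: h=1 → slot 1
397: h=1, probe 1,2 → slot 2
488: h=1, probe 1,2,3 → slot 3
852: h=1, probe 1,2,3,4 → slot 4
82: h=0 → slot 0
928: h=9 → slot 9
Table: [82, 436, 397, 488, 852, 695, ∅, ∅, ∅, 928, ∅, ∅, ∅]
Lookup 852: h=1, probe 1,2,3,4 → found at 4.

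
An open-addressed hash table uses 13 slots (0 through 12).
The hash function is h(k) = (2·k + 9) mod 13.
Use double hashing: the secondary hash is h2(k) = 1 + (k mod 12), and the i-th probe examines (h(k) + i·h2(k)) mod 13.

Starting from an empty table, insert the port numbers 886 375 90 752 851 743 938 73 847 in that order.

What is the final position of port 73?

Insert 886: h=0, slot 0 empty -> index 0.
Insert 375: h=5, slot 5 empty -> index 5.
Insert 90: h=7, slot 7 empty -> index 7.
Insert 752: h=5, h2=9, slot 5 occupied -> index 1.
Insert 851: h=8, slot 8 empty -> index 8.
Insert 743: h=0, h2=12, slot 0 occupied -> index 12.
Insert 938: h=0, h2=3, slot 0 occupied -> index 3.
Insert 73: h=12, h2=2, slots 12,1,3,5,7 occupied -> index 9.
Insert 847: h=0, h2=8, slots 0,8,3 occupied -> index 11.
Table: [886, 752, _, 938, _, 375, _, 90, 851, 73, _, 847, 743]

9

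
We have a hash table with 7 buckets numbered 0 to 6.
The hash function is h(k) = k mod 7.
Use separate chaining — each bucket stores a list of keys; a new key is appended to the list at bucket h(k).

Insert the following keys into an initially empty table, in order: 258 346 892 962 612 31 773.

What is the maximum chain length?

Insert 258: h=6, bucket 6 empty → new chain.
Insert 346: h=3, bucket 3 empty → new chain.
Insert 892: h=3, bucket 3 nonempty → append to chain.
Insert 962: h=3, bucket 3 nonempty → append to chain.
Insert 612: h=3, bucket 3 nonempty → append to chain.
Insert 31: h=3, bucket 3 nonempty → append to chain.
Insert 773: h=3, bucket 3 nonempty → append to chain.
Final buckets:
0: _
1: _
2: _
3: 346 -> 892 -> 962 -> 612 -> 31 -> 773
4: _
5: _
6: 258

6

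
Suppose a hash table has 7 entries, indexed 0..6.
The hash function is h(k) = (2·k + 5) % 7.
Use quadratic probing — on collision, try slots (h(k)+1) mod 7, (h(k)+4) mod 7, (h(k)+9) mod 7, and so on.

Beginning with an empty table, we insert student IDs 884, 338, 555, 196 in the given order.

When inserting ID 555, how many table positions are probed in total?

Insert 884: h=2, slot 2 empty -> index 2.
Insert 338: h=2, slot 2 occupied -> index 3.
Insert 555: h=2, slots 2,3 occupied -> index 6.
Insert 196: h=5, slot 5 empty -> index 5.
Table: [., ., 884, 338, ., 196, 555]

3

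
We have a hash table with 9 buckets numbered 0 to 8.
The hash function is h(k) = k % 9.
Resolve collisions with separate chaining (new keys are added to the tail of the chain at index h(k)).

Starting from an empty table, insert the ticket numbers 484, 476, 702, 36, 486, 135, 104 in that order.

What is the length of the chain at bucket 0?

4

Insert 484: h=7, bucket 7 empty -> new chain.
Insert 476: h=8, bucket 8 empty -> new chain.
Insert 702: h=0, bucket 0 empty -> new chain.
Insert 36: h=0, bucket 0 nonempty -> append to chain.
Insert 486: h=0, bucket 0 nonempty -> append to chain.
Insert 135: h=0, bucket 0 nonempty -> append to chain.
Insert 104: h=5, bucket 5 empty -> new chain.
Final buckets:
0: 702 -> 36 -> 486 -> 135
1: -
2: -
3: -
4: -
5: 104
6: -
7: 484
8: 476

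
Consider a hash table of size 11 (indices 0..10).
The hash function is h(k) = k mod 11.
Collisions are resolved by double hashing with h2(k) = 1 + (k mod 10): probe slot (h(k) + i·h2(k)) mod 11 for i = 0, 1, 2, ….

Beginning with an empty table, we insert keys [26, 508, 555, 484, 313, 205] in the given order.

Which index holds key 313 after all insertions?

9

Insert 26: h=4, slot 4 empty → index 4.
Insert 508: h=2, slot 2 empty → index 2.
Insert 555: h=5, slot 5 empty → index 5.
Insert 484: h=0, slot 0 empty → index 0.
Insert 313: h=5, h2=4, slot 5 occupied → index 9.
Insert 205: h=7, slot 7 empty → index 7.
Table: [484, ∅, 508, ∅, 26, 555, ∅, 205, ∅, 313, ∅]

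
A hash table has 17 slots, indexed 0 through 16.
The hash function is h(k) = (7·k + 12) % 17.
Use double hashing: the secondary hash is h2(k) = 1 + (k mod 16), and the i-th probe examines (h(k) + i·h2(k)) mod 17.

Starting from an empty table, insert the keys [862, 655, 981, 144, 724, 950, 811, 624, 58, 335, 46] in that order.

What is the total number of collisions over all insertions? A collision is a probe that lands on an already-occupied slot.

862: h=11 → slot 11
655: h=7 → slot 7
981: h=11, h2=6, probe 11,0 → slot 0
144: h=0, h2=1, probe 0,1 → slot 1
724: h=14 → slot 14
950: h=15 → slot 15
811: h=11, h2=12, probe 11,6 → slot 6
624: h=11, h2=1, probe 11,12 → slot 12
58: h=10 → slot 10
335: h=11, h2=16, probe 11,10,9 → slot 9
46: h=11, h2=15, probe 11,9,7,5 → slot 5
Table: [981, 144, —, —, —, 46, 811, 655, —, 335, 58, 862, 624, —, 724, 950, —]

9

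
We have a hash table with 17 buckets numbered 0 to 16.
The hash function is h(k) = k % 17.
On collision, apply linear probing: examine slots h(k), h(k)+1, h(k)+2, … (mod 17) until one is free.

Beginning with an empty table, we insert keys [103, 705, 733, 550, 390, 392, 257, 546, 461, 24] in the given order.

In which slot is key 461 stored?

7

103: h=1 -> slot 1
705: h=8 -> slot 8
733: h=2 -> slot 2
550: h=6 -> slot 6
390: h=16 -> slot 16
392: h=1, probe 1,2,3 -> slot 3
257: h=2, probe 2,3,4 -> slot 4
546: h=2, probe 2,3,4,5 -> slot 5
461: h=2, probe 2,3,4,5,6,7 -> slot 7
24: h=7, probe 7,8,9 -> slot 9
Table: [-, 103, 733, 392, 257, 546, 550, 461, 705, 24, -, -, -, -, -, -, 390]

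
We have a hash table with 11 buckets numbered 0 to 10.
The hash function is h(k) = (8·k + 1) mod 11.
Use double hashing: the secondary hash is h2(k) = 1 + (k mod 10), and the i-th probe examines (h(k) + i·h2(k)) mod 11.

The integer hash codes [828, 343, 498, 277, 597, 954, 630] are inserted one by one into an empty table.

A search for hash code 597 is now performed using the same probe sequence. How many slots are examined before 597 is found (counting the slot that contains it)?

3

828: h=3 => slot 3
343: h=6 => slot 6
498: h=3, h2=9, probe 3,1 => slot 1
277: h=6, h2=8, probe 6,3,0 => slot 0
597: h=3, h2=8, probe 3,0,8 => slot 8
954: h=10 => slot 10
630: h=3, h2=1, probe 3,4 => slot 4
Table: [277, 498, -, 828, 630, -, 343, -, 597, -, 954]
Lookup 597: h=3, h2=8, probe 3,0,8 → found at 8.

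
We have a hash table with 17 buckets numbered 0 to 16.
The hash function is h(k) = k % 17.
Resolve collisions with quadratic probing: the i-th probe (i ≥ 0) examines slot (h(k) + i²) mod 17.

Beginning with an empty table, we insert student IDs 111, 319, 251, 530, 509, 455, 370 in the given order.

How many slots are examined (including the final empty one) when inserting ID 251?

2

111: h=9 → slot 9
319: h=13 → slot 13
251: h=13, probe 13,14 → slot 14
530: h=3 → slot 3
509: h=16 → slot 16
455: h=13, probe 13,14,0 → slot 0
370: h=13, probe 13,14,0,5 → slot 5
Table: [455, -, -, 530, -, 370, -, -, -, 111, -, -, -, 319, 251, -, 509]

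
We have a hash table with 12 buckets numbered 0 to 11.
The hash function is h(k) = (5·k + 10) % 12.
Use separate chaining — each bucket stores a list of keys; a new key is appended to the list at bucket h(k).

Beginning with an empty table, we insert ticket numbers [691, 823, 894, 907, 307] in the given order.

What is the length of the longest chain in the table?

691 -> bucket 9
823 -> bucket 9 (collision)
894 -> bucket 4
907 -> bucket 9 (collision)
307 -> bucket 9 (collision)
Final buckets:
0: —
1: —
2: —
3: —
4: 894
5: —
6: —
7: —
8: —
9: 691 -> 823 -> 907 -> 307
10: —
11: —

4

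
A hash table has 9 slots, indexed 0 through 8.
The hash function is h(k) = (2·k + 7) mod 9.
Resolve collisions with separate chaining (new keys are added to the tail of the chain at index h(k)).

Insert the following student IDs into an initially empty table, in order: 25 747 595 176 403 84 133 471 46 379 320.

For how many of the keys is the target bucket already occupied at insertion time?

Insert 25: h=3, bucket 3 empty → new chain.
Insert 747: h=7, bucket 7 empty → new chain.
Insert 595: h=0, bucket 0 empty → new chain.
Insert 176: h=8, bucket 8 empty → new chain.
Insert 403: h=3, bucket 3 nonempty → append to chain.
Insert 84: h=4, bucket 4 empty → new chain.
Insert 133: h=3, bucket 3 nonempty → append to chain.
Insert 471: h=4, bucket 4 nonempty → append to chain.
Insert 46: h=0, bucket 0 nonempty → append to chain.
Insert 379: h=0, bucket 0 nonempty → append to chain.
Insert 320: h=8, bucket 8 nonempty → append to chain.
Final buckets:
0: 595 -> 46 -> 379
1: _
2: _
3: 25 -> 403 -> 133
4: 84 -> 471
5: _
6: _
7: 747
8: 176 -> 320

6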